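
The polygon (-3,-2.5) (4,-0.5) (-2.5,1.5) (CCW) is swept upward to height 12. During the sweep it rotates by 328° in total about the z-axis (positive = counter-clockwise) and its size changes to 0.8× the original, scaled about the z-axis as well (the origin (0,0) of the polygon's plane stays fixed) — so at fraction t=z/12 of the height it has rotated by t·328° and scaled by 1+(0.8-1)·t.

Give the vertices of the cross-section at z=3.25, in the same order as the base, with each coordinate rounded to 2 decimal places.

Cross-section at z=3.25: (2.31,-2.89) (0.55,3.77) (-1.47,-2.34)

t = z/height = 3.25/12 = 0.270833
s = 1 + (scale-1)·z/height = 1 + (0.8-1)·3.25/12 = 0.945833
θ = twist·z/height = 328°·3.25/12 = 88.8333° = 1.550434 rad
cos θ = 0.020361, sin θ = 0.999793 (intermediates below are computed at full precision and shown rounded to 5 d.p.)
v1: (-3,-2.5) → rotate → (2.43840,-3.05028) → ×s → (2.30632,-2.88506) → (2.31,-2.89)
v2: (4,-0.5) → rotate → (0.58134,3.98899) → ×s → (0.54985,3.77292) → (0.55,3.77)
v3: (-2.5,1.5) → rotate → (-1.55059,-2.46894) → ×s → (-1.46660,-2.33521) → (-1.47,-2.34)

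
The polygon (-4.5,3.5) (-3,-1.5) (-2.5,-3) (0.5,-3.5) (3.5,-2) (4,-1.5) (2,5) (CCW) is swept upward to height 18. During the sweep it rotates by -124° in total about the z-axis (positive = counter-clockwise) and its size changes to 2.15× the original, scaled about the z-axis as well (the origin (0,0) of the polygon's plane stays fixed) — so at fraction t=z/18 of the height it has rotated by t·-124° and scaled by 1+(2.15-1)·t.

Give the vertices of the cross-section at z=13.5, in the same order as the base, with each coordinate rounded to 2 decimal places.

Cross-section at z=13.5: (6.95,8.03) (-2.50,5.73) (-5.34,4.94) (-6.56,-0.59) (-4.06,-6.31) (-3.18,-7.29) (9.10,-4.21)

t = z/height = 13.5/18 = 0.75
s = 1 + (scale-1)·z/height = 1 + (2.15-1)·13.5/18 = 1.862500
θ = twist·z/height = -124°·13.5/18 = -93.0000° = -1.623156 rad
cos θ = -0.052336, sin θ = -0.998630 (intermediates below are computed at full precision and shown rounded to 5 d.p.)
v1: (-4.5,3.5) → rotate → (3.73072,4.31066) → ×s → (6.94846,8.02860) → (6.95,8.03)
v2: (-3,-1.5) → rotate → (-1.34094,3.07439) → ×s → (-2.49749,5.72606) → (-2.50,5.73)
v3: (-2.5,-3) → rotate → (-2.86505,2.65358) → ×s → (-5.33615,4.94230) → (-5.34,4.94)
v4: (0.5,-3.5) → rotate → (-3.52137,-0.31614) → ×s → (-6.55855,-0.58881) → (-6.56,-0.59)
v5: (3.5,-2) → rotate → (-2.18043,-3.39053) → ×s → (-4.06106,-6.31486) → (-4.06,-6.31)
v6: (4,-1.5) → rotate → (-1.70729,-3.91601) → ×s → (-3.17982,-7.29358) → (-3.18,-7.29)
v7: (2,5) → rotate → (4.88848,-2.25894) → ×s → (9.10479,-4.20727) → (9.10,-4.21)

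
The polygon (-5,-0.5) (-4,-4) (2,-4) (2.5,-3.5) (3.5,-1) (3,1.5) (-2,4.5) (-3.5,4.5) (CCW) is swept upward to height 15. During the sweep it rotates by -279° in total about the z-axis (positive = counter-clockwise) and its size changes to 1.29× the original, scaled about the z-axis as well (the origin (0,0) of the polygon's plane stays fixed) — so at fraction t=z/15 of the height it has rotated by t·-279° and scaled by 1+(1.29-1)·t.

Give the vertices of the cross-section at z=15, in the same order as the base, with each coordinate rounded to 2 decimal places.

Cross-section at z=15: (-0.37,-6.47) (4.29,-5.90) (5.50,1.74) (4.96,2.48) (1.98,4.26) (-1.31,4.13) (-6.14,-1.64) (-6.44,-3.55)

t = z/height = 15/15 = 1
s = 1 + (scale-1)·z/height = 1 + (1.29-1)·15/15 = 1.290000
θ = twist·z/height = -279°·15/15 = -279.0000° = -4.869469 rad
cos θ = 0.156434, sin θ = 0.987688 (intermediates below are computed at full precision and shown rounded to 5 d.p.)
v1: (-5,-0.5) → rotate → (-0.28833,-5.01666) → ×s → (-0.37194,-6.47149) → (-0.37,-6.47)
v2: (-4,-4) → rotate → (3.32502,-4.57649) → ×s → (4.28927,-5.90367) → (4.29,-5.90)
v3: (2,-4) → rotate → (4.26362,1.34964) → ×s → (5.50007,1.74103) → (5.50,1.74)
v4: (2.5,-3.5) → rotate → (3.84800,1.92170) → ×s → (4.96391,2.47899) → (4.96,2.48)
v5: (3.5,-1) → rotate → (1.53521,3.30047) → ×s → (1.98042,4.25761) → (1.98,4.26)
v6: (3,1.5) → rotate → (-1.01223,3.19772) → ×s → (-1.30578,4.12505) → (-1.31,4.13)
v7: (-2,4.5) → rotate → (-4.75747,-1.27142) → ×s → (-6.13713,-1.64013) → (-6.14,-1.64)
v8: (-3.5,4.5) → rotate → (-4.99212,-2.75295) → ×s → (-6.43983,-3.55131) → (-6.44,-3.55)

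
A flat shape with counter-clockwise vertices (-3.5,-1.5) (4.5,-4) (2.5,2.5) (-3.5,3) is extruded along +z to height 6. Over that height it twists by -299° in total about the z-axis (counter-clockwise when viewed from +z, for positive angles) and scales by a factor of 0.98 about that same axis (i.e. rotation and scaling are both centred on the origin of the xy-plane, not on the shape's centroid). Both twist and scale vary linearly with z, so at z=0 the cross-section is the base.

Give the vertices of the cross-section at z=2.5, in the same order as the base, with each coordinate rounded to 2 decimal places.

Cross-section at z=2.5: (0.75,3.70) (-5.80,-1.42) (0.63,-3.45) (4.42,1.17)

t = z/height = 2.5/6 = 0.416667
s = 1 + (scale-1)·z/height = 1 + (0.98-1)·2.5/6 = 0.991667
θ = twist·z/height = -299°·2.5/6 = -124.5833° = -2.174389 rad
cos θ = -0.567604, sin θ = -0.823302 (intermediates below are computed at full precision and shown rounded to 5 d.p.)
v1: (-3.5,-1.5) → rotate → (0.75166,3.73296) → ×s → (0.74540,3.70185) → (0.75,3.70)
v2: (4.5,-4) → rotate → (-5.84743,-1.43444) → ×s → (-5.79870,-1.42249) → (-5.80,-1.42)
v3: (2.5,2.5) → rotate → (0.63924,-3.47726) → ×s → (0.63392,-3.44829) → (0.63,-3.45)
v4: (-3.5,3) → rotate → (4.45652,1.17874) → ×s → (4.41938,1.16892) → (4.42,1.17)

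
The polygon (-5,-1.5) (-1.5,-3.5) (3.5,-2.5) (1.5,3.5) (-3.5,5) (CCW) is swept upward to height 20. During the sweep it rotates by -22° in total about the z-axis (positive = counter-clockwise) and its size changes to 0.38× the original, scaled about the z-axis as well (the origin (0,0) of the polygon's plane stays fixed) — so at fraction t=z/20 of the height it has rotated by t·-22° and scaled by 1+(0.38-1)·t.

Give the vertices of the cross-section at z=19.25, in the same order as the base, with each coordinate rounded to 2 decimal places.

t = z/height = 19.25/20 = 0.9625
s = 1 + (scale-1)·z/height = 1 + (0.38-1)·19.25/20 = 0.403250
θ = twist·z/height = -22°·19.25/20 = -21.1750° = -0.369573 rad
cos θ = 0.932482, sin θ = -0.361218 (intermediates below are computed at full precision and shown rounded to 5 d.p.)
v1: (-5,-1.5) → rotate → (-5.20423,0.40737) → ×s → (-2.09861,0.16427) → (-2.10,0.16)
v2: (-1.5,-3.5) → rotate → (-2.66298,-2.72186) → ×s → (-1.07385,-1.09759) → (-1.07,-1.10)
v3: (3.5,-2.5) → rotate → (2.36064,-3.59547) → ×s → (0.95193,-1.44987) → (0.95,-1.45)
v4: (1.5,3.5) → rotate → (2.66298,2.72186) → ×s → (1.07385,1.09759) → (1.07,1.10)
v5: (-3.5,5) → rotate → (-1.45760,5.92667) → ×s → (-0.58778,2.38993) → (-0.59,2.39)

Cross-section at z=19.25: (-2.10,0.16) (-1.07,-1.10) (0.95,-1.45) (1.07,1.10) (-0.59,2.39)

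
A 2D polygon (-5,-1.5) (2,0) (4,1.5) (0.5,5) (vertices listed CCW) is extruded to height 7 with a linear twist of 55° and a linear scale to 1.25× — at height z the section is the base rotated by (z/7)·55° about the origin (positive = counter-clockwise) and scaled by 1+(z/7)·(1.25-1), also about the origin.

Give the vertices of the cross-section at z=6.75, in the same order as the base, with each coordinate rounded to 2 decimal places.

Cross-section at z=6.75: (-2.24,-6.08) (1.49,1.98) (1.50,5.09) (-4.59,4.23)

t = z/height = 6.75/7 = 0.964286
s = 1 + (scale-1)·z/height = 1 + (1.25-1)·6.75/7 = 1.241071
θ = twist·z/height = 55°·6.75/7 = 53.0357° = 0.925648 rad
cos θ = 0.601317, sin θ = 0.799010 (intermediates below are computed at full precision and shown rounded to 5 d.p.)
v1: (-5,-1.5) → rotate → (-1.80807,-4.89703) → ×s → (-2.24394,-6.07756) → (-2.24,-6.08)
v2: (2,0) → rotate → (1.20263,1.59802) → ×s → (1.49255,1.98326) → (1.49,1.98)
v3: (4,1.5) → rotate → (1.20675,4.09802) → ×s → (1.49767,5.08593) → (1.50,5.09)
v4: (0.5,5) → rotate → (-3.69439,3.40609) → ×s → (-4.58501,4.22720) → (-4.59,4.23)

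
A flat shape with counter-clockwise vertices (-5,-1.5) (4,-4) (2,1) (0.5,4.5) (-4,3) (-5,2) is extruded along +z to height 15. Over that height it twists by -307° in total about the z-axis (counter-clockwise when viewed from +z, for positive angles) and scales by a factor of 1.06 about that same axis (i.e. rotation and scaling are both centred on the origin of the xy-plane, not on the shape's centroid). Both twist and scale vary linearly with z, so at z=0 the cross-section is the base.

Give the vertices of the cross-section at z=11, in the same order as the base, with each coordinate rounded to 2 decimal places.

Cross-section at z=11: (4.79,-2.59) (0.01,5.91) (-2.21,0.74) (-3.70,-2.94) (0.73,-5.17) (2.20,-5.17)

t = z/height = 11/15 = 0.733333
s = 1 + (scale-1)·z/height = 1 + (1.06-1)·11/15 = 1.044000
θ = twist·z/height = -307°·11/15 = -225.1333° = -3.929318 rad
cos θ = -0.705459, sin θ = 0.708750 (intermediates below are computed at full precision and shown rounded to 5 d.p.)
v1: (-5,-1.5) → rotate → (4.59042,-2.48556) → ×s → (4.79240,-2.59493) → (4.79,-2.59)
v2: (4,-4) → rotate → (0.01316,5.65684) → ×s → (0.01374,5.90574) → (0.01,5.91)
v3: (2,1) → rotate → (-2.11967,0.71204) → ×s → (-2.21293,0.74337) → (-2.21,0.74)
v4: (0.5,4.5) → rotate → (-3.54211,-2.82019) → ×s → (-3.69796,-2.94428) → (-3.70,-2.94)
v5: (-4,3) → rotate → (0.69559,-4.95138) → ×s → (0.72619,-5.16924) → (0.73,-5.17)
v6: (-5,2) → rotate → (2.10980,-4.95467) → ×s → (2.20263,-5.17268) → (2.20,-5.17)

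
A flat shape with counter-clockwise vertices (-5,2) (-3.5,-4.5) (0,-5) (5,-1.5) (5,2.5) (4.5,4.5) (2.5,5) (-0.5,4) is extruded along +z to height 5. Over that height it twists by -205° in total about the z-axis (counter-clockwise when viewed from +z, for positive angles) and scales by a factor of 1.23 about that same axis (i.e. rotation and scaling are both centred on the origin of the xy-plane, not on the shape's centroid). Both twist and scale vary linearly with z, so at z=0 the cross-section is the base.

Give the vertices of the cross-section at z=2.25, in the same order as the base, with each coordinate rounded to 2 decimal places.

t = z/height = 2.25/5 = 0.45
s = 1 + (scale-1)·z/height = 1 + (1.23-1)·2.25/5 = 1.103500
θ = twist·z/height = -205°·2.25/5 = -92.2500° = -1.610066 rad
cos θ = -0.039260, sin θ = -0.999229 (intermediates below are computed at full precision and shown rounded to 5 d.p.)
v1: (-5,2) → rotate → (2.19476,4.91763) → ×s → (2.42191,5.42660) → (2.42,5.43)
v2: (-3.5,-4.5) → rotate → (-4.35912,3.67397) → ×s → (-4.81029,4.05423) → (-4.81,4.05)
v3: (0,-5) → rotate → (-4.99615,0.19630) → ×s → (-5.51325,0.21662) → (-5.51,0.22)
v4: (5,-1.5) → rotate → (-1.69514,-4.93726) → ×s → (-1.87059,-5.44826) → (-1.87,-5.45)
v5: (5,2.5) → rotate → (2.30177,-5.09429) → ×s → (2.54001,-5.62155) → (2.54,-5.62)
v6: (4.5,4.5) → rotate → (4.31986,-4.67320) → ×s → (4.76697,-5.15688) → (4.77,-5.16)
v7: (2.5,5) → rotate → (4.89800,-2.69437) → ×s → (5.40494,-2.97324) → (5.40,-2.97)
v8: (-0.5,4) → rotate → (4.01655,0.34258) → ×s → (4.43226,0.37803) → (4.43,0.38)

Cross-section at z=2.25: (2.42,5.43) (-4.81,4.05) (-5.51,0.22) (-1.87,-5.45) (2.54,-5.62) (4.77,-5.16) (5.40,-2.97) (4.43,0.38)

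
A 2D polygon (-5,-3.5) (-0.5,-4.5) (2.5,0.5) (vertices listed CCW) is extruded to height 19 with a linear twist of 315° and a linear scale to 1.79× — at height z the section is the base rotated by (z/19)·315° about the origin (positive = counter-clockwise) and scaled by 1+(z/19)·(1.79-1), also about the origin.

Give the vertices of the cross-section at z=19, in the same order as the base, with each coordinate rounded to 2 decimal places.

t = z/height = 19/19 = 1
s = 1 + (scale-1)·z/height = 1 + (1.79-1)·19/19 = 1.790000
θ = twist·z/height = 315°·19/19 = 315.0000° = 5.497787 rad
cos θ = 0.707107, sin θ = -0.707107 (intermediates below are computed at full precision and shown rounded to 5 d.p.)
v1: (-5,-3.5) → rotate → (-6.01041,1.06066) → ×s → (-10.75863,1.89858) → (-10.76,1.90)
v2: (-0.5,-4.5) → rotate → (-3.53553,-2.82843) → ×s → (-6.32861,-5.06288) → (-6.33,-5.06)
v3: (2.5,0.5) → rotate → (2.12132,-1.41421) → ×s → (3.79716,-2.53144) → (3.80,-2.53)

Cross-section at z=19: (-10.76,1.90) (-6.33,-5.06) (3.80,-2.53)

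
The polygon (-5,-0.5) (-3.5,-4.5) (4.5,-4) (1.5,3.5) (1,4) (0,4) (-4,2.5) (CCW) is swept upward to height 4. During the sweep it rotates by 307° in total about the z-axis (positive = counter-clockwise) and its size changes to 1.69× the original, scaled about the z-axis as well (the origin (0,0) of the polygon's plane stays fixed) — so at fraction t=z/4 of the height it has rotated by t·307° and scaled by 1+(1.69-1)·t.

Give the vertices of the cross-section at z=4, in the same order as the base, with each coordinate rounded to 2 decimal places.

Cross-section at z=4: (-5.76,6.24) (-9.63,0.15) (-0.82,-10.14) (6.25,1.54) (6.42,2.72) (5.40,4.07) (-0.69,7.94)

t = z/height = 4/4 = 1
s = 1 + (scale-1)·z/height = 1 + (1.69-1)·4/4 = 1.690000
θ = twist·z/height = 307°·4/4 = 307.0000° = 5.358161 rad
cos θ = 0.601815, sin θ = -0.798636 (intermediates below are computed at full precision and shown rounded to 5 d.p.)
v1: (-5,-0.5) → rotate → (-3.40839,3.69227) → ×s → (-5.76018,6.23994) → (-5.76,6.24)
v2: (-3.5,-4.5) → rotate → (-5.70021,0.08706) → ×s → (-9.63336,0.14713) → (-9.63,0.15)
v3: (4.5,-4) → rotate → (-0.48637,-6.00112) → ×s → (-0.82197,-10.14189) → (-0.82,-10.14)
v4: (1.5,3.5) → rotate → (3.69795,0.90840) → ×s → (6.24953,1.53519) → (6.25,1.54)
v5: (1,4) → rotate → (3.79636,1.60862) → ×s → (6.41584,2.71858) → (6.42,2.72)
v6: (0,4) → rotate → (3.19454,2.40726) → ×s → (5.39878,4.06827) → (5.40,4.07)
v7: (-4,2.5) → rotate → (-0.41067,4.69908) → ×s → (-0.69403,7.94144) → (-0.69,7.94)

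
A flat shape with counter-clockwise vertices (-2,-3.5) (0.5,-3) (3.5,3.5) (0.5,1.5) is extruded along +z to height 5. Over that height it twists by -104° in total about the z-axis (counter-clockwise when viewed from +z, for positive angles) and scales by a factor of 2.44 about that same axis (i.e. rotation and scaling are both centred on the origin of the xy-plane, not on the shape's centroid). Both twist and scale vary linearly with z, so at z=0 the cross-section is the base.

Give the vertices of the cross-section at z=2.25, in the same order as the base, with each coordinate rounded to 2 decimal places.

t = z/height = 2.25/5 = 0.45
s = 1 + (scale-1)·z/height = 1 + (2.44-1)·2.25/5 = 1.648000
θ = twist·z/height = -104°·2.25/5 = -46.8000° = -0.816814 rad
cos θ = 0.684547, sin θ = -0.728969 (intermediates below are computed at full precision and shown rounded to 5 d.p.)
v1: (-2,-3.5) → rotate → (-3.92048,-0.93798) → ×s → (-6.46096,-1.54579) → (-6.46,-1.55)
v2: (0.5,-3) → rotate → (-1.84463,-2.41813) → ×s → (-3.03995,-3.98507) → (-3.04,-3.99)
v3: (3.5,3.5) → rotate → (4.94731,-0.15548) → ×s → (8.15316,-0.25622) → (8.15,-0.26)
v4: (0.5,1.5) → rotate → (1.43573,0.66234) → ×s → (2.36608,1.09153) → (2.37,1.09)

Cross-section at z=2.25: (-6.46,-1.55) (-3.04,-3.99) (8.15,-0.26) (2.37,1.09)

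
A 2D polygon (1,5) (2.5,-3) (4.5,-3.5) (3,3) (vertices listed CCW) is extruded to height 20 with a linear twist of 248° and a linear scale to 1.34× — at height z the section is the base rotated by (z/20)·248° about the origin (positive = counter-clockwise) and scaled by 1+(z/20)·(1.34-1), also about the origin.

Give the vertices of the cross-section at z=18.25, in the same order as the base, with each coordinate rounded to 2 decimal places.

t = z/height = 18.25/20 = 0.9125
s = 1 + (scale-1)·z/height = 1 + (1.34-1)·18.25/20 = 1.310250
θ = twist·z/height = 248°·18.25/20 = 226.3000° = 3.949680 rad
cos θ = -0.690882, sin θ = -0.722967 (intermediates below are computed at full precision and shown rounded to 5 d.p.)
v1: (1,5) → rotate → (2.92395,-4.17738) → ×s → (3.83111,-5.47341) → (3.83,-5.47)
v2: (2.5,-3) → rotate → (-3.89611,0.26523) → ×s → (-5.10487,0.34752) → (-5.10,0.35)
v3: (4.5,-3.5) → rotate → (-5.63936,-0.83526) → ×s → (-7.38897,-1.09440) → (-7.39,-1.09)
v4: (3,3) → rotate → (0.09625,-4.24155) → ×s → (0.12612,-5.55749) → (0.13,-5.56)

Cross-section at z=18.25: (3.83,-5.47) (-5.10,0.35) (-7.39,-1.09) (0.13,-5.56)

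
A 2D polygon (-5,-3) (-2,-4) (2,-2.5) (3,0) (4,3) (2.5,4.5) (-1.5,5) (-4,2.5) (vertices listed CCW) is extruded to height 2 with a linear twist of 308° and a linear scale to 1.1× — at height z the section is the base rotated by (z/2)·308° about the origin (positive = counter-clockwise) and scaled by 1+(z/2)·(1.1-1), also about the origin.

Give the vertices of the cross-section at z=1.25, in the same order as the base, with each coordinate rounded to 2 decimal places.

Cross-section at z=1.25: (4.50,4.26) (1.15,4.61) (-2.65,2.13) (-3.11,-0.69) (-3.46,-4.03) (-1.56,-5.24) (2.71,-4.84) (4.72,-1.67)

t = z/height = 1.25/2 = 0.625
s = 1 + (scale-1)·z/height = 1 + (1.1-1)·1.25/2 = 1.062500
θ = twist·z/height = 308°·1.25/2 = 192.5000° = 3.359759 rad
cos θ = -0.976296, sin θ = -0.216440 (intermediates below are computed at full precision and shown rounded to 5 d.p.)
v1: (-5,-3) → rotate → (4.23216,4.01109) → ×s → (4.49667,4.26178) → (4.50,4.26)
v2: (-2,-4) → rotate → (1.08683,4.33806) → ×s → (1.15476,4.60919) → (1.15,4.61)
v3: (2,-2.5) → rotate → (-2.49369,2.00786) → ×s → (-2.64955,2.13335) → (-2.65,2.13)
v4: (3,0) → rotate → (-2.92889,-0.64932) → ×s → (-3.11194,-0.68990) → (-3.11,-0.69)
v5: (4,3) → rotate → (-3.25587,-3.79465) → ×s → (-3.45936,-4.03181) → (-3.46,-4.03)
v6: (2.5,4.5) → rotate → (-1.46676,-4.93443) → ×s → (-1.55843,-5.24283) → (-1.56,-5.24)
v7: (-1.5,5) → rotate → (2.54664,-4.55682) → ×s → (2.70581,-4.84162) → (2.71,-4.84)
v8: (-4,2.5) → rotate → (4.44628,-1.57498) → ×s → (4.72418,-1.67342) → (4.72,-1.67)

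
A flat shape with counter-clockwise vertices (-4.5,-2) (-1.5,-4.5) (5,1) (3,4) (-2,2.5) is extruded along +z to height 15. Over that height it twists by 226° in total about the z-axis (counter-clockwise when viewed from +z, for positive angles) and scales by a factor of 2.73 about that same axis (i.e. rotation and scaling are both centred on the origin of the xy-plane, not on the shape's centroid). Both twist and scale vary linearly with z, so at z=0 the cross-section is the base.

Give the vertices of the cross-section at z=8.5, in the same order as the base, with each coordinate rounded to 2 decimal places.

t = z/height = 8.5/15 = 0.566667
s = 1 + (scale-1)·z/height = 1 + (2.73-1)·8.5/15 = 1.980333
θ = twist·z/height = 226°·8.5/15 = 128.0667° = 2.235185 rad
cos θ = -0.616578, sin θ = 0.787294 (intermediates below are computed at full precision and shown rounded to 5 d.p.)
v1: (-4.5,-2) → rotate → (4.34919,-2.30967) → ×s → (8.61284,-4.57391) → (8.61,-4.57)
v2: (-1.5,-4.5) → rotate → (4.46769,1.59366) → ×s → (8.84751,3.15598) → (8.85,3.16)
v3: (5,1) → rotate → (-3.87018,3.31989) → ×s → (-7.66425,6.57449) → (-7.66,6.57)
v4: (3,4) → rotate → (-4.99891,-0.10443) → ×s → (-9.89951,-0.20681) → (-9.90,-0.21)
v5: (-2,2.5) → rotate → (-0.73508,-3.11603) → ×s → (-1.45570,-6.17078) → (-1.46,-6.17)

Cross-section at z=8.5: (8.61,-4.57) (8.85,3.16) (-7.66,6.57) (-9.90,-0.21) (-1.46,-6.17)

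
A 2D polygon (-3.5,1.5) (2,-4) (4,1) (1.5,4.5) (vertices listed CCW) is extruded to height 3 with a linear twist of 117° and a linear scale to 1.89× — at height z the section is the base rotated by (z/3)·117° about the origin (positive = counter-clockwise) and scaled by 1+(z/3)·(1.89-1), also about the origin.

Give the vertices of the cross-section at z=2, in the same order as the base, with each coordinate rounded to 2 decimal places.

Cross-section at z=2: (-3.50,-4.96) (6.90,1.79) (-0.23,6.57) (-6.52,3.83)

t = z/height = 2/3 = 0.666667
s = 1 + (scale-1)·z/height = 1 + (1.89-1)·2/3 = 1.593333
θ = twist·z/height = 117°·2/3 = 78.0000° = 1.361357 rad
cos θ = 0.207912, sin θ = 0.978148 (intermediates below are computed at full precision and shown rounded to 5 d.p.)
v1: (-3.5,1.5) → rotate → (-2.19491,-3.11165) → ×s → (-3.49723,-4.95789) → (-3.50,-4.96)
v2: (2,-4) → rotate → (4.32841,1.12465) → ×s → (6.89661,1.79194) → (6.90,1.79)
v3: (4,1) → rotate → (-0.14650,4.12050) → ×s → (-0.23342,6.56533) → (-0.23,6.57)
v4: (1.5,4.5) → rotate → (-4.08980,2.40282) → ×s → (-6.51641,3.82850) → (-6.52,3.83)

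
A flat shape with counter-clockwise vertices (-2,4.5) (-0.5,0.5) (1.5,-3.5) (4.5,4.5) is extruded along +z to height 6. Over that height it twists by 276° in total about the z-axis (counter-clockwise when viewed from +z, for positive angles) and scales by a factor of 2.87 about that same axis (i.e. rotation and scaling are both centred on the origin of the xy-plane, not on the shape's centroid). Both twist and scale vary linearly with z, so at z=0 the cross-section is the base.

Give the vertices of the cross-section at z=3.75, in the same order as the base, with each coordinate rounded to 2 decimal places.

t = z/height = 3.75/6 = 0.625
s = 1 + (scale-1)·z/height = 1 + (2.87-1)·3.75/6 = 2.168750
θ = twist·z/height = 276°·3.75/6 = 172.5000° = 3.010693 rad
cos θ = -0.991445, sin θ = 0.130526 (intermediates below are computed at full precision and shown rounded to 5 d.p.)
v1: (-2,4.5) → rotate → (1.39552,-4.72255) → ×s → (3.02654,-10.24204) → (3.03,-10.24)
v2: (-0.5,0.5) → rotate → (0.43046,-0.56099) → ×s → (0.93356,-1.21664) → (0.93,-1.22)
v3: (1.5,-3.5) → rotate → (-1.03033,3.66585) → ×s → (-2.23452,7.95030) → (-2.23,7.95)
v4: (4.5,4.5) → rotate → (-5.04887,-3.87413) → ×s → (-10.94974,-8.40203) → (-10.95,-8.40)

Cross-section at z=3.75: (3.03,-10.24) (0.93,-1.22) (-2.23,7.95) (-10.95,-8.40)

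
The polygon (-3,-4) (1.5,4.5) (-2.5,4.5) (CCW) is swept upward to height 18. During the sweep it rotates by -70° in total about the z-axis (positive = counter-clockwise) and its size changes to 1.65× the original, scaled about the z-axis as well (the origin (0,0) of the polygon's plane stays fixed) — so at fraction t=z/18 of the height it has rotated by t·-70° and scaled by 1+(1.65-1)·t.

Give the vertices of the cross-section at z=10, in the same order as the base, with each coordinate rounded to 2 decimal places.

t = z/height = 10/18 = 0.555556
s = 1 + (scale-1)·z/height = 1 + (1.65-1)·10/18 = 1.361111
θ = twist·z/height = -70°·10/18 = -38.8889° = -0.678739 rad
cos θ = 0.778365, sin θ = -0.627812 (intermediates below are computed at full precision and shown rounded to 5 d.p.)
v1: (-3,-4) → rotate → (-4.84634,-1.23002) → ×s → (-6.59641,-1.67420) → (-6.60,-1.67)
v2: (1.5,4.5) → rotate → (3.99270,2.56092) → ×s → (5.43451,3.48570) → (5.43,3.49)
v3: (-2.5,4.5) → rotate → (0.87924,5.07217) → ×s → (1.19675,6.90379) → (1.20,6.90)

Cross-section at z=10: (-6.60,-1.67) (5.43,3.49) (1.20,6.90)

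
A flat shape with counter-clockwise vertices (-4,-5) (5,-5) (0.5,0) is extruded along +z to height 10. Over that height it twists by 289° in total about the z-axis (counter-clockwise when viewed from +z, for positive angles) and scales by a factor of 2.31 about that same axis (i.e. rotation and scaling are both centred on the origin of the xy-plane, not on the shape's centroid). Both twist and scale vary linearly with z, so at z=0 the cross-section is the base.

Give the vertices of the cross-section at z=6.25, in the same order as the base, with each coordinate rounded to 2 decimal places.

t = z/height = 6.25/10 = 0.625
s = 1 + (scale-1)·z/height = 1 + (2.31-1)·6.25/10 = 1.818750
θ = twist·z/height = 289°·6.25/10 = 180.6250° = 3.152501 rad
cos θ = -0.999941, sin θ = -0.010908 (intermediates below are computed at full precision and shown rounded to 5 d.p.)
v1: (-4,-5) → rotate → (3.94522,5.04333) → ×s → (7.17537,9.17257) → (7.18,9.17)
v2: (5,-5) → rotate → (-5.05424,4.94516) → ×s → (-9.19240,8.99401) → (-9.19,8.99)
v3: (0.5,0) → rotate → (-0.49997,-0.00545) → ×s → (-0.90932,-0.00992) → (-0.91,-0.01)

Cross-section at z=6.25: (7.18,9.17) (-9.19,8.99) (-0.91,-0.01)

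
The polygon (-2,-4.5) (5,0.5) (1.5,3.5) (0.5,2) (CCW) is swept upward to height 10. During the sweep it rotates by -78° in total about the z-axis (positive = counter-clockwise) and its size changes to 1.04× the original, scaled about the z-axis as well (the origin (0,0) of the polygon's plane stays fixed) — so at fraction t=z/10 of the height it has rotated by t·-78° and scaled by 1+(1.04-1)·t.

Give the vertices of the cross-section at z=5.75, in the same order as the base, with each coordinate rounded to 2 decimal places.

Cross-section at z=5.75: (-4.70,-1.82) (3.99,-3.24) (3.61,1.46) (1.81,1.09)

t = z/height = 5.75/10 = 0.575
s = 1 + (scale-1)·z/height = 1 + (1.04-1)·5.75/10 = 1.023000
θ = twist·z/height = -78°·5.75/10 = -44.8500° = -0.782780 rad
cos θ = 0.708956, sin θ = -0.705253 (intermediates below are computed at full precision and shown rounded to 5 d.p.)
v1: (-2,-4.5) → rotate → (-4.59155,-1.77979) → ×s → (-4.69716,-1.82073) → (-4.70,-1.82)
v2: (5,0.5) → rotate → (3.89740,-3.17179) → ×s → (3.98704,-3.24474) → (3.99,-3.24)
v3: (1.5,3.5) → rotate → (3.53182,1.42346) → ×s → (3.61305,1.45620) → (3.61,1.46)
v4: (0.5,2) → rotate → (1.76498,1.06528) → ×s → (1.80558,1.08979) → (1.81,1.09)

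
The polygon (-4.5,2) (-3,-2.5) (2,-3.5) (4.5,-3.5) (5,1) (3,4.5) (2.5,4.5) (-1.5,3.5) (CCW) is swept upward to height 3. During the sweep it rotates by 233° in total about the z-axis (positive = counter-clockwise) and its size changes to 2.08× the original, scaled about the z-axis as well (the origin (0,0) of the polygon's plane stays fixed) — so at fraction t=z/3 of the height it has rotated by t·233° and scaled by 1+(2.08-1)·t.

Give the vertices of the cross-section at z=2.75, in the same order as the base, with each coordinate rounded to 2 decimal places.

Cross-section at z=2.75: (9.66,1.64) (2.22,7.45) (-7.17,3.60) (-11.31,0.85) (-7.19,-7.16) (-0.02,-10.76) (0.81,-10.21) (6.34,-4.15)

t = z/height = 2.75/3 = 0.916667
s = 1 + (scale-1)·z/height = 1 + (2.08-1)·2.75/3 = 1.990000
θ = twist·z/height = 233°·2.75/3 = 213.5833° = 3.727732 rad
cos θ = -0.833082, sin θ = -0.553149 (intermediates below are computed at full precision and shown rounded to 5 d.p.)
v1: (-4.5,2) → rotate → (4.85517,0.82301) → ×s → (9.66178,1.63778) → (9.66,1.64)
v2: (-3,-2.5) → rotate → (1.11637,3.74215) → ×s → (2.22158,7.44688) → (2.22,7.45)
v3: (2,-3.5) → rotate → (-3.60219,1.80949) → ×s → (-7.16835,3.60088) → (-7.17,3.60)
v4: (4.5,-3.5) → rotate → (-5.68489,0.42662) → ×s → (-11.31294,0.84897) → (-11.31,0.85)
v5: (5,1) → rotate → (-3.61226,-3.59883) → ×s → (-7.18840,-7.16167) → (-7.19,-7.16)
v6: (3,4.5) → rotate → (-0.01007,-5.40832) → ×s → (-0.02005,-10.76255) → (-0.02,-10.76)
v7: (2.5,4.5) → rotate → (0.40647,-5.13174) → ×s → (0.80887,-10.21217) → (0.81,-10.21)
v8: (-1.5,3.5) → rotate → (3.18565,-2.08606) → ×s → (6.33943,-4.15127) → (6.34,-4.15)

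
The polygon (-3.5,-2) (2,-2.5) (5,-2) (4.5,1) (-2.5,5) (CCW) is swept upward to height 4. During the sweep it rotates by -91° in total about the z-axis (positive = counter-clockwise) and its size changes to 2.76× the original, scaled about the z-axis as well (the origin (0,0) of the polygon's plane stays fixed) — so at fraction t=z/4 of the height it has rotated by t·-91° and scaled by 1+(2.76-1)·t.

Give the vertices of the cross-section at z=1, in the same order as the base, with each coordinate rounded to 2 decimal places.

Cross-section at z=1: (-5.76,-0.71) (1.26,-4.43) (5.53,-5.44) (6.53,-1.18) (-0.54,8.03)

t = z/height = 1/4 = 0.25
s = 1 + (scale-1)·z/height = 1 + (2.76-1)·1/4 = 1.440000
θ = twist·z/height = -91°·1/4 = -22.7500° = -0.397062 rad
cos θ = 0.922201, sin θ = -0.386711 (intermediates below are computed at full precision and shown rounded to 5 d.p.)
v1: (-3.5,-2) → rotate → (-4.00113,-0.49091) → ×s → (-5.76162,-0.70692) → (-5.76,-0.71)
v2: (2,-2.5) → rotate → (0.87762,-3.07892) → ×s → (1.26378,-4.43365) → (1.26,-4.43)
v3: (5,-2) → rotate → (3.83758,-3.77796) → ×s → (5.52612,-5.44026) → (5.53,-5.44)
v4: (4.5,1) → rotate → (4.53662,-0.81800) → ×s → (6.53273,-1.17792) → (6.53,-1.18)
v5: (-2.5,5) → rotate → (-0.37195,5.57778) → ×s → (-0.53560,8.03201) → (-0.54,8.03)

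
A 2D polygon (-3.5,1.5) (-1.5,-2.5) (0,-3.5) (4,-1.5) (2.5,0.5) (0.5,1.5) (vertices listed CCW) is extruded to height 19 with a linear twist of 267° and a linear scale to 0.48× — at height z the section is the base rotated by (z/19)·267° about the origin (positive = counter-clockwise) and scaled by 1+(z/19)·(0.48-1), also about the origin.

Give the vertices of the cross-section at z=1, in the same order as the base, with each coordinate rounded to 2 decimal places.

Cross-section at z=1: (-3.66,0.59) (-0.82,-2.71) (0.83,-3.30) (4.13,-0.47) (2.24,1.06) (0.12,1.53)

t = z/height = 1/19 = 0.0526316
s = 1 + (scale-1)·z/height = 1 + (0.48-1)·1/19 = 0.972632
θ = twist·z/height = 267°·1/19 = 14.0526° = 0.245265 rad
cos θ = 0.970073, sin θ = 0.242813 (intermediates below are computed at full precision and shown rounded to 5 d.p.)
v1: (-3.5,1.5) → rotate → (-3.75948,0.60526) → ×s → (-3.65658,0.58870) → (-3.66,0.59)
v2: (-1.5,-2.5) → rotate → (-0.84808,-2.78940) → ×s → (-0.82487,-2.71306) → (-0.82,-2.71)
v3: (0,-3.5) → rotate → (0.84985,-3.39526) → ×s → (0.82659,-3.30233) → (0.83,-3.30)
v4: (4,-1.5) → rotate → (4.24451,-0.48386) → ×s → (4.12835,-0.47061) → (4.13,-0.47)
v5: (2.5,0.5) → rotate → (2.30378,1.09207) → ×s → (2.24073,1.06218) → (2.24,1.06)
v6: (0.5,1.5) → rotate → (0.12082,1.57652) → ×s → (0.11751,1.53337) → (0.12,1.53)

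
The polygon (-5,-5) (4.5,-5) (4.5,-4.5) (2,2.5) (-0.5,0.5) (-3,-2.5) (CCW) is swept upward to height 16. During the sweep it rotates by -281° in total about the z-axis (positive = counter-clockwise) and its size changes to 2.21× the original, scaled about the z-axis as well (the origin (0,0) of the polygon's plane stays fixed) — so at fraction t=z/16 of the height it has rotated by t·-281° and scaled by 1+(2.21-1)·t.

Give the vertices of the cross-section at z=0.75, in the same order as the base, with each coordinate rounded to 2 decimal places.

Cross-section at z=0.75: (-6.35,-3.94) (3.43,-6.23) (3.55,-5.71) (2.66,2.09) (-0.39,0.63) (-3.69,-1.85)

t = z/height = 0.75/16 = 0.046875
s = 1 + (scale-1)·z/height = 1 + (2.21-1)·0.75/16 = 1.056719
θ = twist·z/height = -281°·0.75/16 = -13.1719° = -0.229893 rad
cos θ = 0.973691, sin θ = -0.227873 (intermediates below are computed at full precision and shown rounded to 5 d.p.)
v1: (-5,-5) → rotate → (-6.00782,-3.72909) → ×s → (-6.34858,-3.94060) → (-6.35,-3.94)
v2: (4.5,-5) → rotate → (3.24224,-5.89388) → ×s → (3.42614,-6.22818) → (3.43,-6.23)
v3: (4.5,-4.5) → rotate → (3.35618,-5.40704) → ×s → (3.54654,-5.71372) → (3.55,-5.71)
v4: (2,2.5) → rotate → (2.51706,1.97848) → ×s → (2.65983,2.09070) → (2.66,2.09)
v5: (-0.5,0.5) → rotate → (-0.37291,0.60078) → ×s → (-0.39406,0.63486) → (-0.39,0.63)
v6: (-3,-2.5) → rotate → (-3.49075,-1.75061) → ×s → (-3.68875,-1.84990) → (-3.69,-1.85)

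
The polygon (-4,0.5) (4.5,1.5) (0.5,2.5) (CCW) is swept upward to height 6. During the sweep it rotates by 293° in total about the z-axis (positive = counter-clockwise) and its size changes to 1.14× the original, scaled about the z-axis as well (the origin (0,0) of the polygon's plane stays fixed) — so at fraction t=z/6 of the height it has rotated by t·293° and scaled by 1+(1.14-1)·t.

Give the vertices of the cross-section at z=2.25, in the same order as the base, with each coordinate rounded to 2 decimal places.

t = z/height = 2.25/6 = 0.375
s = 1 + (scale-1)·z/height = 1 + (1.14-1)·2.25/6 = 1.052500
θ = twist·z/height = 293°·2.25/6 = 109.8750° = 1.917681 rad
cos θ = -0.339969, sin θ = 0.940437 (intermediates below are computed at full precision and shown rounded to 5 d.p.)
v1: (-4,0.5) → rotate → (0.88966,-3.93173) → ×s → (0.93637,-4.13815) → (0.94,-4.14)
v2: (4.5,1.5) → rotate → (-2.94052,3.72201) → ×s → (-3.09489,3.91742) → (-3.09,3.92)
v3: (0.5,2.5) → rotate → (-2.52108,-0.37970) → ×s → (-2.65343,-0.39964) → (-2.65,-0.40)

Cross-section at z=2.25: (0.94,-4.14) (-3.09,3.92) (-2.65,-0.40)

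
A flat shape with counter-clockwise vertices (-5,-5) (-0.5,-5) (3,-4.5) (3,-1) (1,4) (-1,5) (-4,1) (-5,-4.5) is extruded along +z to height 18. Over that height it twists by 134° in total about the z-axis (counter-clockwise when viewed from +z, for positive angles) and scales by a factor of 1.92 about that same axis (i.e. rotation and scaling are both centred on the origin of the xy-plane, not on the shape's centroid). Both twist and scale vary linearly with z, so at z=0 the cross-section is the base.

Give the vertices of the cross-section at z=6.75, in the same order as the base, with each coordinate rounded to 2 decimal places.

Cross-section at z=6.75: (0.87,-9.47) (4.74,-4.82) (7.23,-0.77) (3.61,2.24) (-3.28,4.47) (-6.03,3.27) (-4.47,-3.28) (0.35,-9.04)

t = z/height = 6.75/18 = 0.375
s = 1 + (scale-1)·z/height = 1 + (1.92-1)·6.75/18 = 1.345000
θ = twist·z/height = 134°·6.75/18 = 50.2500° = 0.877028 rad
cos θ = 0.639439, sin θ = 0.768842 (intermediates below are computed at full precision and shown rounded to 5 d.p.)
v1: (-5,-5) → rotate → (0.64701,-7.04140) → ×s → (0.87023,-9.47069) → (0.87,-9.47)
v2: (-0.5,-5) → rotate → (3.52449,-3.58162) → ×s → (4.74044,-4.81727) → (4.74,-4.82)
v3: (3,-4.5) → rotate → (5.37811,-0.57095) → ×s → (7.23355,-0.76793) → (7.23,-0.77)
v4: (3,-1) → rotate → (2.68716,1.66709) → ×s → (3.61423,2.24223) → (3.61,2.24)
v5: (1,4) → rotate → (-2.43593,3.32660) → ×s → (-3.27632,4.47427) → (-3.28,4.47)
v6: (-1,5) → rotate → (-4.48365,2.42835) → ×s → (-6.03051,3.26614) → (-6.03,3.27)
v7: (-4,1) → rotate → (-3.32660,-2.43593) → ×s → (-4.47427,-3.27632) → (-4.47,-3.28)
v8: (-5,-4.5) → rotate → (0.26259,-6.72168) → ×s → (0.35319,-9.04067) → (0.35,-9.04)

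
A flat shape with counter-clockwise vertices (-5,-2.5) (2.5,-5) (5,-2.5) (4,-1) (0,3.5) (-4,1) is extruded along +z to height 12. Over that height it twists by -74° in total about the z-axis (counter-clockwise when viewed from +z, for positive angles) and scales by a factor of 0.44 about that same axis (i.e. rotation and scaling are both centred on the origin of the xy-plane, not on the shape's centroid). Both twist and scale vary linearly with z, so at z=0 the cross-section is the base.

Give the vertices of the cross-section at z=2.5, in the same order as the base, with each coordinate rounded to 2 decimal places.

Cross-section at z=2.5: (-4.84,-0.95) (0.95,-4.84) (3.67,-3.30) (3.17,-1.79) (0.82,2.98) (-3.17,1.79)

t = z/height = 2.5/12 = 0.208333
s = 1 + (scale-1)·z/height = 1 + (0.44-1)·2.5/12 = 0.883333
θ = twist·z/height = -74°·2.5/12 = -15.4167° = -0.269072 rad
cos θ = 0.964018, sin θ = -0.265837 (intermediates below are computed at full precision and shown rounded to 5 d.p.)
v1: (-5,-2.5) → rotate → (-5.48468,-1.08086) → ×s → (-4.84480,-0.95476) → (-4.84,-0.95)
v2: (2.5,-5) → rotate → (1.08086,-5.48468) → ×s → (0.95476,-4.84480) → (0.95,-4.84)
v3: (5,-2.5) → rotate → (4.15550,-3.73923) → ×s → (3.67069,-3.30298) → (3.67,-3.30)
v4: (4,-1) → rotate → (3.59024,-2.02736) → ×s → (3.17138,-1.79084) → (3.17,-1.79)
v5: (0,3.5) → rotate → (0.93043,3.37406) → ×s → (0.82188,2.98042) → (0.82,2.98)
v6: (-4,1) → rotate → (-3.59024,2.02736) → ×s → (-3.17138,1.79084) → (-3.17,1.79)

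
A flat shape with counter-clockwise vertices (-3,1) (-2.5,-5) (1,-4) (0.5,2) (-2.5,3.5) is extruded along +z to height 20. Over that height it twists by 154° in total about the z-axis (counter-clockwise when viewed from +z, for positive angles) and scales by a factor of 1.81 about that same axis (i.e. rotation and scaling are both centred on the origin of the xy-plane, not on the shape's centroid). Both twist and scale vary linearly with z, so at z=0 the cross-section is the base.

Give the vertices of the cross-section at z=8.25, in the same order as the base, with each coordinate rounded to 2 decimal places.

Cross-section at z=8.25: (-2.98,-2.99) (4.48,-5.96) (5.37,-1.18) (-2.09,1.79) (-5.67,-0.90)

t = z/height = 8.25/20 = 0.4125
s = 1 + (scale-1)·z/height = 1 + (1.81-1)·8.25/20 = 1.334125
θ = twist·z/height = 154°·8.25/20 = 63.5250° = 1.108720 rad
cos θ = 0.445807, sin θ = 0.895129 (intermediates below are computed at full precision and shown rounded to 5 d.p.)
v1: (-3,1) → rotate → (-2.23255,-2.23958) → ×s → (-2.97850,-2.98788) → (-2.98,-2.99)
v2: (-2.5,-5) → rotate → (3.36113,-4.46686) → ×s → (4.48416,-5.95935) → (4.48,-5.96)
v3: (1,-4) → rotate → (4.02632,-0.88810) → ×s → (5.37162,-1.18484) → (5.37,-1.18)
v4: (0.5,2) → rotate → (-1.56735,1.33918) → ×s → (-2.09105,1.78663) → (-2.09,1.79)
v5: (-2.5,3.5) → rotate → (-4.24747,-0.67750) → ×s → (-5.66666,-0.90387) → (-5.67,-0.90)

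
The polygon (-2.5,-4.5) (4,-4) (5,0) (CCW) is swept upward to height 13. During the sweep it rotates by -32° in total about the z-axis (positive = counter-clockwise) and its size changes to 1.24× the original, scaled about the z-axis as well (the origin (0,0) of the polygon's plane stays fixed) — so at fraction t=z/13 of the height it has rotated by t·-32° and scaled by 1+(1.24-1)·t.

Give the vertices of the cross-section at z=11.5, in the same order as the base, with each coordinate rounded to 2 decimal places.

t = z/height = 11.5/13 = 0.884615
s = 1 + (scale-1)·z/height = 1 + (1.24-1)·11.5/13 = 1.212308
θ = twist·z/height = -32°·11.5/13 = -28.3077° = -0.494062 rad
cos θ = 0.880414, sin θ = -0.474206 (intermediates below are computed at full precision and shown rounded to 5 d.p.)
v1: (-2.5,-4.5) → rotate → (-4.33496,-2.77635) → ×s → (-5.25531,-3.36579) → (-5.26,-3.37)
v2: (4,-4) → rotate → (1.62483,-5.41848) → ×s → (1.96979,-6.56887) → (1.97,-6.57)
v3: (5,0) → rotate → (4.40207,-2.37103) → ×s → (5.33666,-2.87442) → (5.34,-2.87)

Cross-section at z=11.5: (-5.26,-3.37) (1.97,-6.57) (5.34,-2.87)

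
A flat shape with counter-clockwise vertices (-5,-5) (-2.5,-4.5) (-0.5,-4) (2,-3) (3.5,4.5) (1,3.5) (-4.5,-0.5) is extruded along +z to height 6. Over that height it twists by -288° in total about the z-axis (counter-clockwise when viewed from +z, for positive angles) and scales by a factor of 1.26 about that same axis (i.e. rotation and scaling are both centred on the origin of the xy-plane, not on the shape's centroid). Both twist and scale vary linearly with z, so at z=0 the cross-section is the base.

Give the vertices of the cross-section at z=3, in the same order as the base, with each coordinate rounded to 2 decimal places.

t = z/height = 3/6 = 0.5
s = 1 + (scale-1)·z/height = 1 + (1.26-1)·3/6 = 1.130000
θ = twist·z/height = -288°·3/6 = -144.0000° = -2.513274 rad
cos θ = -0.809017, sin θ = -0.587785 (intermediates below are computed at full precision and shown rounded to 5 d.p.)
v1: (-5,-5) → rotate → (1.10616,6.98401) → ×s → (1.24996,7.89193) → (1.25,7.89)
v2: (-2.5,-4.5) → rotate → (-0.62249,5.11004) → ×s → (-0.70341,5.77434) → (-0.70,5.77)
v3: (-0.5,-4) → rotate → (-1.94663,3.52996) → ×s → (-2.19969,3.98886) → (-2.20,3.99)
v4: (2,-3) → rotate → (-3.38139,1.25148) → ×s → (-3.82097,1.41417) → (-3.82,1.41)
v5: (3.5,4.5) → rotate → (-0.18653,-5.69782) → ×s → (-0.21077,-6.43854) → (-0.21,-6.44)
v6: (1,3.5) → rotate → (1.24823,-3.41934) → ×s → (1.41050,-3.86386) → (1.41,-3.86)
v7: (-4.5,-0.5) → rotate → (3.34668,3.04954) → ×s → (3.78175,3.44598) → (3.78,3.45)

Cross-section at z=3: (1.25,7.89) (-0.70,5.77) (-2.20,3.99) (-3.82,1.41) (-0.21,-6.44) (1.41,-3.86) (3.78,3.45)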